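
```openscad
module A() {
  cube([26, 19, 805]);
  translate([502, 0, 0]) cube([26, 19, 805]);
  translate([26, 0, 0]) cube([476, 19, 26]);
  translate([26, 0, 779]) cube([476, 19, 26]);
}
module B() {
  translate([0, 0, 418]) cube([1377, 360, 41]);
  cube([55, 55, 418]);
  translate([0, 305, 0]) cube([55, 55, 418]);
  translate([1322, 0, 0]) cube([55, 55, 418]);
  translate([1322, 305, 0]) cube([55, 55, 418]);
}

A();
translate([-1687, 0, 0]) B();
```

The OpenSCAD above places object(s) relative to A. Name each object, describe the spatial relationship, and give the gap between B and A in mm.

A is a picture frame. B is a bench. The bench is on the floor beside the picture frame on its −x side. The gap between the bench and the picture frame is 310 mm.

The bench's nearest face is 310 mm from the picture frame's −x face.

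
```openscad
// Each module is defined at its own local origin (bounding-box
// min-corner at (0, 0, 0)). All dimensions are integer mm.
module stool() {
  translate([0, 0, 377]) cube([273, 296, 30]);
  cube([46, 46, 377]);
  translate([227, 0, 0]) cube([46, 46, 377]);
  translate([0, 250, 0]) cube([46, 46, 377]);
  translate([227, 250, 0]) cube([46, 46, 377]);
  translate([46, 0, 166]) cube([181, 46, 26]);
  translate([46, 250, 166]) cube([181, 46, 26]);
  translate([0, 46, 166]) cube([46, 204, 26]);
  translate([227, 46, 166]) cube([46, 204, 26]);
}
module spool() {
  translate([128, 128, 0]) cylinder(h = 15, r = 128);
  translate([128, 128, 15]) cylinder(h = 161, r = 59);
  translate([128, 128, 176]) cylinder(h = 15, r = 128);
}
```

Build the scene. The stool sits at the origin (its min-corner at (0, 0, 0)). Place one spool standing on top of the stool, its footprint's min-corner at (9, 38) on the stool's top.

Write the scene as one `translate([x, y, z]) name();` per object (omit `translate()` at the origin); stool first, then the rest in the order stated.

stool();
translate([9, 38, 407]) spool();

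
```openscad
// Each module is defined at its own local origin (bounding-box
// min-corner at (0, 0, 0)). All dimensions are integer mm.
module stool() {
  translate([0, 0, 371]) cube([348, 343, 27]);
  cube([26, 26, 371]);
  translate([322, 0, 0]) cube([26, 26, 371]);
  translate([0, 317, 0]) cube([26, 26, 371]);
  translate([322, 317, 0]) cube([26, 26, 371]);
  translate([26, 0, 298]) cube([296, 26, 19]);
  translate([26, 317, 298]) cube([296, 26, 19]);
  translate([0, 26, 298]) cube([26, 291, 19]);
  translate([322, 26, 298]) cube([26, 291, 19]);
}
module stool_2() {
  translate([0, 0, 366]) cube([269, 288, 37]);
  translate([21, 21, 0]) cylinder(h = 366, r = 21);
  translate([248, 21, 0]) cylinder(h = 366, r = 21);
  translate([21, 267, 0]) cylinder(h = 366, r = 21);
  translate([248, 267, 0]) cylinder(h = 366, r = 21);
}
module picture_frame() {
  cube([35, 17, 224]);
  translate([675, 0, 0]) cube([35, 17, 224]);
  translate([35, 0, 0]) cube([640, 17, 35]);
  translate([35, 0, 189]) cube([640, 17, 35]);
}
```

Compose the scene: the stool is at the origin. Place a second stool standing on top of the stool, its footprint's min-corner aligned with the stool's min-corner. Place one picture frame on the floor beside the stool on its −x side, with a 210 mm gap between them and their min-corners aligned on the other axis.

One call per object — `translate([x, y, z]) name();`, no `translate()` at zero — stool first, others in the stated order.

stool();
translate([0, 0, 398]) stool_2();
translate([-920, 0, 0]) picture_frame();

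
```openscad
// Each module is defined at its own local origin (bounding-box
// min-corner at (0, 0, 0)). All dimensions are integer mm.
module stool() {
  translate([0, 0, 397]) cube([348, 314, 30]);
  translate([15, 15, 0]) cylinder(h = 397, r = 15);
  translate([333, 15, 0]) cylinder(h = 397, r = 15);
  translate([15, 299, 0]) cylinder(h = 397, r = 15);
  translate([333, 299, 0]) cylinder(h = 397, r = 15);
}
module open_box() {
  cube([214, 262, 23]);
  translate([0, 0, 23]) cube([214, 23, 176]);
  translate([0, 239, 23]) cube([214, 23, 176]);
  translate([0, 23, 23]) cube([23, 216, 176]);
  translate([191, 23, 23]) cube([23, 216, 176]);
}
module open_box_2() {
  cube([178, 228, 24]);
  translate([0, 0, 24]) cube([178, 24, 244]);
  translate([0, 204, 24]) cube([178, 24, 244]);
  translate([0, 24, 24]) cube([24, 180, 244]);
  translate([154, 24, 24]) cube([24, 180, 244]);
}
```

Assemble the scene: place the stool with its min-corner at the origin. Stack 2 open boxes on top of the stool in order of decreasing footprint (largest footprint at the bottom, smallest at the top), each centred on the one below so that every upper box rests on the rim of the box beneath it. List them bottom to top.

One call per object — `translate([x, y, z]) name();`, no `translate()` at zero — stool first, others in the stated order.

stool();
translate([67, 26, 427]) open_box();
translate([85, 43, 626]) open_box_2();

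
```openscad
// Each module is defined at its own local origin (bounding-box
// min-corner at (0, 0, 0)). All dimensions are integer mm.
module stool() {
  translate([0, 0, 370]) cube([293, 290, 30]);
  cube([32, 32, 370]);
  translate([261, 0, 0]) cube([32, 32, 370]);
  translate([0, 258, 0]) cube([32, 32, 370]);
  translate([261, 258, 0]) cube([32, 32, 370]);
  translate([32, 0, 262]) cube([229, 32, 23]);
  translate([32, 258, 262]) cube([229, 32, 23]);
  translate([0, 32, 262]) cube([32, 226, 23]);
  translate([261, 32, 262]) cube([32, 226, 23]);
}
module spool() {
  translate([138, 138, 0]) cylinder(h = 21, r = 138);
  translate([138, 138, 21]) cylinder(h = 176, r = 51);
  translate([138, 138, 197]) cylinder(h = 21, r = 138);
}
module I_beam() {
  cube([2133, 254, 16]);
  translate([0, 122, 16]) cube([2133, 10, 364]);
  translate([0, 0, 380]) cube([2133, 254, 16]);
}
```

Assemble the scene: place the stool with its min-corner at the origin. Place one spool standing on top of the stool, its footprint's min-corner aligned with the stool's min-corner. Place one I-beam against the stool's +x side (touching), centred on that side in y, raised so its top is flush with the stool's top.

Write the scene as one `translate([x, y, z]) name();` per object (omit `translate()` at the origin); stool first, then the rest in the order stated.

stool();
translate([0, 0, 400]) spool();
translate([293, 18, 4]) I_beam();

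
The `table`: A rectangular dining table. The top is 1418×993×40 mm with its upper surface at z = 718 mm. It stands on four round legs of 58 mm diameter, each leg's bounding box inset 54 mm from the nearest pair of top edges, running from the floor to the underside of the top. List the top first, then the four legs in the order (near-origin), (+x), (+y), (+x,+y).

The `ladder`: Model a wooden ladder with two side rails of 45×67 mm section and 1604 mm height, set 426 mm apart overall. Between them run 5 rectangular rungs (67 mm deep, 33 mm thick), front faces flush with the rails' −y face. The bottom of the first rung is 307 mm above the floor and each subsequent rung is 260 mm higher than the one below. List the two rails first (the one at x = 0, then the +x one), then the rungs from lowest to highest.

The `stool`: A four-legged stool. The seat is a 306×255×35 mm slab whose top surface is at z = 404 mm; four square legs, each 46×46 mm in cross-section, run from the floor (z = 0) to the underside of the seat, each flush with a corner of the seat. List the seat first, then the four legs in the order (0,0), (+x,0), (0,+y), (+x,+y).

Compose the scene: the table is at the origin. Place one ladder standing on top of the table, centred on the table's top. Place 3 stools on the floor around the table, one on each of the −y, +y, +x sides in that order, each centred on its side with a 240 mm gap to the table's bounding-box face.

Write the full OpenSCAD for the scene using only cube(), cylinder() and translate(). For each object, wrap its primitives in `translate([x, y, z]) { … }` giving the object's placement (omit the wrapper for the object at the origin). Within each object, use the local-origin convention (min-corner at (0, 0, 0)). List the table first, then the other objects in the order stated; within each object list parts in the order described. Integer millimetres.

translate([0, 0, 678]) cube([1418, 993, 40]);
translate([83, 83, 0]) cylinder(h = 678, r = 29);
translate([1335, 83, 0]) cylinder(h = 678, r = 29);
translate([83, 910, 0]) cylinder(h = 678, r = 29);
translate([1335, 910, 0]) cylinder(h = 678, r = 29);
translate([496, 463, 718]) {
  cube([45, 67, 1604]);
  translate([381, 0, 0]) cube([45, 67, 1604]);
  translate([45, 0, 307]) cube([336, 67, 33]);
  translate([45, 0, 567]) cube([336, 67, 33]);
  translate([45, 0, 827]) cube([336, 67, 33]);
  translate([45, 0, 1087]) cube([336, 67, 33]);
  translate([45, 0, 1347]) cube([336, 67, 33]);
}
translate([556, -495, 0]) {
  translate([0, 0, 369]) cube([306, 255, 35]);
  cube([46, 46, 369]);
  translate([260, 0, 0]) cube([46, 46, 369]);
  translate([0, 209, 0]) cube([46, 46, 369]);
  translate([260, 209, 0]) cube([46, 46, 369]);
}
translate([556, 1233, 0]) {
  translate([0, 0, 369]) cube([306, 255, 35]);
  cube([46, 46, 369]);
  translate([260, 0, 0]) cube([46, 46, 369]);
  translate([0, 209, 0]) cube([46, 46, 369]);
  translate([260, 209, 0]) cube([46, 46, 369]);
}
translate([1658, 369, 0]) {
  translate([0, 0, 369]) cube([306, 255, 35]);
  cube([46, 46, 369]);
  translate([260, 0, 0]) cube([46, 46, 369]);
  translate([0, 209, 0]) cube([46, 46, 369]);
  translate([260, 209, 0]) cube([46, 46, 369]);
}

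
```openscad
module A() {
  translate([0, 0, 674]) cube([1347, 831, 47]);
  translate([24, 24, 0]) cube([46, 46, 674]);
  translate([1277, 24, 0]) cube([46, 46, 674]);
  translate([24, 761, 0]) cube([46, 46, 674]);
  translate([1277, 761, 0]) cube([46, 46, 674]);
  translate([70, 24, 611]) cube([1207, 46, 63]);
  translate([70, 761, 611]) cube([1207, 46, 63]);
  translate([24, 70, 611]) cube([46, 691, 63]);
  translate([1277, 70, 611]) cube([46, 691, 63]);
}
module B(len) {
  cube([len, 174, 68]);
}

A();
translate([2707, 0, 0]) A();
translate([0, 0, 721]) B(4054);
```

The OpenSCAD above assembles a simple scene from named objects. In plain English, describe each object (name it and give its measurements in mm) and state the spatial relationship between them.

A is a table: top 1347 mm (x) × 831 mm (y), 47 mm thick, upper face at z = 721 mm, on four 46×46 mm square legs, each inset 24 mm from the nearest pair of top edges, running from z = 0 to the bottom of the top. Four apron rails, 46 mm thick and 63 mm tall, run between adjacent legs with their top edges flush with the underside of the top and their outer faces flush with the legs' outer faces.

B is a rectangular beam 4054 mm long (x), 174 mm deep (y), 68 mm thick (z).

The beam spans the tops of two tables placed 1360 mm apart, resting at z = 721 mm.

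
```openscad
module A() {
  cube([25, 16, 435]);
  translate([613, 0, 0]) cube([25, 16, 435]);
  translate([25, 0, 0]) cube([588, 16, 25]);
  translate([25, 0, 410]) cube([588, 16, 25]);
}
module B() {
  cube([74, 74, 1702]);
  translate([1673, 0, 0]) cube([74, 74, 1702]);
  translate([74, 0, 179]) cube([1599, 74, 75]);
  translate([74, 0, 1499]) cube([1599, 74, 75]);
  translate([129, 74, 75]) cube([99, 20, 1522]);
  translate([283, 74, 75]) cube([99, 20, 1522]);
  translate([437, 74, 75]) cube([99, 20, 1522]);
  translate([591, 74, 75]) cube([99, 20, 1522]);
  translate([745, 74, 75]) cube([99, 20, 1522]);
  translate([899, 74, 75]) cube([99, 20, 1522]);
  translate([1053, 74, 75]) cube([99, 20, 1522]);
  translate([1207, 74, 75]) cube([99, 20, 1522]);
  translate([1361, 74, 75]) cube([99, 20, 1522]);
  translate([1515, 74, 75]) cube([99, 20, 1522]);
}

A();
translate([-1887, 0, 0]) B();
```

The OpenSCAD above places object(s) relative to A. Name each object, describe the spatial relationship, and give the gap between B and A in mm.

The fence section's nearest face is 140 mm from the picture frame's −x face.

A is a picture frame. B is a fence section. The fence section is on the floor beside the picture frame on its −x side. The gap between the fence section and the picture frame is 140 mm.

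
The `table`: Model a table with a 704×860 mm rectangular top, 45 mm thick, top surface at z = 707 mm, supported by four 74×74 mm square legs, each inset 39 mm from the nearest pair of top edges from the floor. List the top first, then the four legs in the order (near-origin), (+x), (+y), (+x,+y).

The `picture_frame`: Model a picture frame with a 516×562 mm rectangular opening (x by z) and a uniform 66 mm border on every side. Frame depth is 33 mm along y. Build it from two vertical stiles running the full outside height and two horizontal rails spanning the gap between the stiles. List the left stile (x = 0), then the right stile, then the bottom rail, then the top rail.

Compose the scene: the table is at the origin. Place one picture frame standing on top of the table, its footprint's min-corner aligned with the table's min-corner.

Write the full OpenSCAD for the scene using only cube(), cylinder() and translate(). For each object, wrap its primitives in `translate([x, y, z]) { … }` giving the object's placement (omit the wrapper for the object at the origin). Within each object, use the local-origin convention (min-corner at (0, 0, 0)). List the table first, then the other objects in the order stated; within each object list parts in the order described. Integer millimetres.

translate([0, 0, 662]) cube([704, 860, 45]);
translate([39, 39, 0]) cube([74, 74, 662]);
translate([591, 39, 0]) cube([74, 74, 662]);
translate([39, 747, 0]) cube([74, 74, 662]);
translate([591, 747, 0]) cube([74, 74, 662]);
translate([0, 0, 707]) {
  cube([66, 33, 694]);
  translate([582, 0, 0]) cube([66, 33, 694]);
  translate([66, 0, 0]) cube([516, 33, 66]);
  translate([66, 0, 628]) cube([516, 33, 66]);
}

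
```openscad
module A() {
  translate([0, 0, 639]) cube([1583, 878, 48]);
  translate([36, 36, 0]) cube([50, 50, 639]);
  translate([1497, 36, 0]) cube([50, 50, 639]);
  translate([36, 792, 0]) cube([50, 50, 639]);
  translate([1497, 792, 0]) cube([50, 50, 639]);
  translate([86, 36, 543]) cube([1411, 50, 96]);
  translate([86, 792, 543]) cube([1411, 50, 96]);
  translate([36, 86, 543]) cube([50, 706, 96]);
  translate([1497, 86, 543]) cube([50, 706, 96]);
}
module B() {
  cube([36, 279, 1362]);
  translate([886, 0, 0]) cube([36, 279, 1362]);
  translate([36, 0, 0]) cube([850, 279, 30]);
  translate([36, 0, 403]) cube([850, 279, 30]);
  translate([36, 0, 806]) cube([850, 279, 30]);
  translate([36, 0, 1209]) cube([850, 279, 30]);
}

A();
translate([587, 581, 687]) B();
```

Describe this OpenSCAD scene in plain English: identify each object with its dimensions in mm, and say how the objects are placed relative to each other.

A is a table with a 1583×878 mm rectangular top, 48 mm thick, top surface at z = 687 mm, supported by four 50×50 mm square legs, each inset 36 mm from the nearest pair of top edges, running from the floor. Four apron rails, 50 mm thick and 96 mm tall, run between adjacent legs with their top edges flush with the underside of the top and their outer faces flush with the legs' outer faces.

B is a bookshelf 922 mm wide overall, 279 mm deep and 1362 mm tall. The two sides are 36 mm thick vertical panels. 4 horizontal shelves of 30 mm thickness span between the inner faces of the sides; the lowest shelf sits on the floor and shelves are stacked with a clear vertical gap of 373 mm between each pair.

The bookshelf is on top of the table.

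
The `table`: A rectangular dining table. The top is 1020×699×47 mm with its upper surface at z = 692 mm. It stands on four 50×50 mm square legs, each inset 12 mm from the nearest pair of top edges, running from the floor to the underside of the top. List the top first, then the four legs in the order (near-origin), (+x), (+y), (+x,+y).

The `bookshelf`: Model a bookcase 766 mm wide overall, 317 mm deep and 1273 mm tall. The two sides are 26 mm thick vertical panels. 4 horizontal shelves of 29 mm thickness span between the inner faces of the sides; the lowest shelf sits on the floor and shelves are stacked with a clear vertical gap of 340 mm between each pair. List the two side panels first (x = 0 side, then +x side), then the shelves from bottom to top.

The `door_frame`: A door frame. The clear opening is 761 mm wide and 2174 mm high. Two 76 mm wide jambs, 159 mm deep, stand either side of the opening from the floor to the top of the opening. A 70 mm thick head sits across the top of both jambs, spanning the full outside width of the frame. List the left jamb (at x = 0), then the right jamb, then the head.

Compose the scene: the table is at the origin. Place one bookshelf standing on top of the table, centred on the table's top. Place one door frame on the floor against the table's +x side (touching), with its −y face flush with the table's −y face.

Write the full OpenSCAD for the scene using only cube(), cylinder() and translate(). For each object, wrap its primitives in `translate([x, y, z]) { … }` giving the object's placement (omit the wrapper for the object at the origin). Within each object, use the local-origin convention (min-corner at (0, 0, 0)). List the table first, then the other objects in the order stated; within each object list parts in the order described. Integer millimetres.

translate([0, 0, 645]) cube([1020, 699, 47]);
translate([12, 12, 0]) cube([50, 50, 645]);
translate([958, 12, 0]) cube([50, 50, 645]);
translate([12, 637, 0]) cube([50, 50, 645]);
translate([958, 637, 0]) cube([50, 50, 645]);
translate([127, 191, 692]) {
  cube([26, 317, 1273]);
  translate([740, 0, 0]) cube([26, 317, 1273]);
  translate([26, 0, 0]) cube([714, 317, 29]);
  translate([26, 0, 369]) cube([714, 317, 29]);
  translate([26, 0, 738]) cube([714, 317, 29]);
  translate([26, 0, 1107]) cube([714, 317, 29]);
}
translate([1020, 0, 0]) {
  cube([76, 159, 2174]);
  translate([837, 0, 0]) cube([76, 159, 2174]);
  translate([0, 0, 2174]) cube([913, 159, 70]);
}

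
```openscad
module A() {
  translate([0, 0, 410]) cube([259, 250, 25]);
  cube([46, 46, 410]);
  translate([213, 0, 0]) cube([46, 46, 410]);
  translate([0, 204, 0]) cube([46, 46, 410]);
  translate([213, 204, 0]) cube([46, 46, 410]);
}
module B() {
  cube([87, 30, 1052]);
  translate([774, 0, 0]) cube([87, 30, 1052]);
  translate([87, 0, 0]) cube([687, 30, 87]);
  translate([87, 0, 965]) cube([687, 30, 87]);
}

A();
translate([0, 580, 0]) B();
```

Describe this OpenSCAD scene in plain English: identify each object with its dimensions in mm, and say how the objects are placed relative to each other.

A is a four-legged stool. The seat is a 259×250×25 mm slab whose top surface is at z = 435 mm; four square legs, each 46×46 mm in cross-section, run from the floor (z = 0) to the underside of the seat, each flush with a corner of the seat.

B is a rectangular picture frame lying in the x–z plane (depth along y). The opening is 687 mm wide (x) by 878 mm tall (z), surrounded by a border 87 mm wide on all four sides. The frame is 30 mm deep and is made of two full-height vertical stiles with two horizontal rails fitted between them.

The picture frame is on the floor beside the stool on its +y side.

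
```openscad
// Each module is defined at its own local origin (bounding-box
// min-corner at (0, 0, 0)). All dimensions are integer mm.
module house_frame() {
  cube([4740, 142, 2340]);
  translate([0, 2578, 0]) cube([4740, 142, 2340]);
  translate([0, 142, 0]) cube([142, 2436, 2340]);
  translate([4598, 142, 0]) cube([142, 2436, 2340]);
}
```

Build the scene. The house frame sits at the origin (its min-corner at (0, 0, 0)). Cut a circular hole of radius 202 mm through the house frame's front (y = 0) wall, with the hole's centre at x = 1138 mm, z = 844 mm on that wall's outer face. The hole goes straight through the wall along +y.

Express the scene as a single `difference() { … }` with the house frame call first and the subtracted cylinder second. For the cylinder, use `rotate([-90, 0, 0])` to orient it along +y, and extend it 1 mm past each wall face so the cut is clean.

difference() {
  house_frame();
  translate([1138, -1, 844]) rotate([-90, 0, 0]) cylinder(h = 144, r = 202);
}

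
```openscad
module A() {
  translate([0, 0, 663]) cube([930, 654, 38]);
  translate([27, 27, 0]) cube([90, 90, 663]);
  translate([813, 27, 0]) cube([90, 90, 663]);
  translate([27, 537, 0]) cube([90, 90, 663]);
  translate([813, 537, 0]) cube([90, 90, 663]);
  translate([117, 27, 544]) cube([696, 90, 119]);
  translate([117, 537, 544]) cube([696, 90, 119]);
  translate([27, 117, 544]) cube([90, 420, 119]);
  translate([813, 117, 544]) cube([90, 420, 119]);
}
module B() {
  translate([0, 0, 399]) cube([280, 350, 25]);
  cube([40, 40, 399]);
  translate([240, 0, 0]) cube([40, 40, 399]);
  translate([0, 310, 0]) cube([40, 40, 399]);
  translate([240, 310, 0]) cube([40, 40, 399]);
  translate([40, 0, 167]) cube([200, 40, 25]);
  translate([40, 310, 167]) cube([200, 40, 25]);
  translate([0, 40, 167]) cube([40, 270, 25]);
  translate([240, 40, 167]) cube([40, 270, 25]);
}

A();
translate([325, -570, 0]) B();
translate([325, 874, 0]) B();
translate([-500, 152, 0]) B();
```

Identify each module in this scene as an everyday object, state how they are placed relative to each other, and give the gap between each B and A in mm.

A is a table. B is a stool. Three stools sit around the table at the −y, +y, −x sides. The gap between each stool and the table is 220 mm.

Each stool's nearest face is 220 mm from the table's bounding box.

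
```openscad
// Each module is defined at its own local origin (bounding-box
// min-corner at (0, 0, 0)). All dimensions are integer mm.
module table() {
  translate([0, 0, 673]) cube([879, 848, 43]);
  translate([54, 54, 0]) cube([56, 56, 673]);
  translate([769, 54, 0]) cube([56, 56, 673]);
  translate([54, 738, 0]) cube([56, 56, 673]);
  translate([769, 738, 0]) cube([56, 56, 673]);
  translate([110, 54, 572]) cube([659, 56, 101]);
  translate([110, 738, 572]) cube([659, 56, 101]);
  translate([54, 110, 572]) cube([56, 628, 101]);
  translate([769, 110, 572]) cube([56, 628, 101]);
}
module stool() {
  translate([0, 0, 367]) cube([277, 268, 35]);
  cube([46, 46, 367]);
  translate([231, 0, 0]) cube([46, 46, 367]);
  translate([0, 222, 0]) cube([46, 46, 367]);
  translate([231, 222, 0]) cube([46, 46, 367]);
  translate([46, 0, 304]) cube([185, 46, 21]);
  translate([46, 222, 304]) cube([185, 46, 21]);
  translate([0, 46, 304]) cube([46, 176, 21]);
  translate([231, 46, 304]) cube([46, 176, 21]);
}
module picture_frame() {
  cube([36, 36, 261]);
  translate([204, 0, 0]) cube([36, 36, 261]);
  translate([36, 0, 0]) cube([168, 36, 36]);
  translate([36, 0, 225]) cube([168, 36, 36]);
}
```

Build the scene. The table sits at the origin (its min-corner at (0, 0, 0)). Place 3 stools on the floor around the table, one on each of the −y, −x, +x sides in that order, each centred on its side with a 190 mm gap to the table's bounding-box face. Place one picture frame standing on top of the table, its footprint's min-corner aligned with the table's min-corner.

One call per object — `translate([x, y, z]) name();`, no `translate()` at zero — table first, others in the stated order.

table();
translate([301, -458, 0]) stool();
translate([-467, 290, 0]) stool();
translate([1069, 290, 0]) stool();
translate([0, 0, 716]) picture_frame();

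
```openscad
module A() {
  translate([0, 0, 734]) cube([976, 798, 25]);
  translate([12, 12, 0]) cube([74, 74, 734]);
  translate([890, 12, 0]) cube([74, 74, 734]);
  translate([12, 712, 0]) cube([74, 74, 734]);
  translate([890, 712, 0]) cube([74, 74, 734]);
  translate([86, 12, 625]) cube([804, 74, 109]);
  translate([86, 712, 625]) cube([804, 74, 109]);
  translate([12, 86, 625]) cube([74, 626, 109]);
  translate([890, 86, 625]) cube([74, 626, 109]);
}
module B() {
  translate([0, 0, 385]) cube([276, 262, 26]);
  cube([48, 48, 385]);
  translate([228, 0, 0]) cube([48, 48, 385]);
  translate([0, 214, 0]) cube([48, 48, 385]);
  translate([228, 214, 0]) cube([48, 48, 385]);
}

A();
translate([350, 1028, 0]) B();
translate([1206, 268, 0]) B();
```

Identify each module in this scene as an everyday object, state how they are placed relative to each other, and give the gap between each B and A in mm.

Each stool's nearest face is 230 mm from the table's bounding box.

A is a table. B is a stool. Two stools sit around the table at the +y, +x sides. The gap between each stool and the table is 230 mm.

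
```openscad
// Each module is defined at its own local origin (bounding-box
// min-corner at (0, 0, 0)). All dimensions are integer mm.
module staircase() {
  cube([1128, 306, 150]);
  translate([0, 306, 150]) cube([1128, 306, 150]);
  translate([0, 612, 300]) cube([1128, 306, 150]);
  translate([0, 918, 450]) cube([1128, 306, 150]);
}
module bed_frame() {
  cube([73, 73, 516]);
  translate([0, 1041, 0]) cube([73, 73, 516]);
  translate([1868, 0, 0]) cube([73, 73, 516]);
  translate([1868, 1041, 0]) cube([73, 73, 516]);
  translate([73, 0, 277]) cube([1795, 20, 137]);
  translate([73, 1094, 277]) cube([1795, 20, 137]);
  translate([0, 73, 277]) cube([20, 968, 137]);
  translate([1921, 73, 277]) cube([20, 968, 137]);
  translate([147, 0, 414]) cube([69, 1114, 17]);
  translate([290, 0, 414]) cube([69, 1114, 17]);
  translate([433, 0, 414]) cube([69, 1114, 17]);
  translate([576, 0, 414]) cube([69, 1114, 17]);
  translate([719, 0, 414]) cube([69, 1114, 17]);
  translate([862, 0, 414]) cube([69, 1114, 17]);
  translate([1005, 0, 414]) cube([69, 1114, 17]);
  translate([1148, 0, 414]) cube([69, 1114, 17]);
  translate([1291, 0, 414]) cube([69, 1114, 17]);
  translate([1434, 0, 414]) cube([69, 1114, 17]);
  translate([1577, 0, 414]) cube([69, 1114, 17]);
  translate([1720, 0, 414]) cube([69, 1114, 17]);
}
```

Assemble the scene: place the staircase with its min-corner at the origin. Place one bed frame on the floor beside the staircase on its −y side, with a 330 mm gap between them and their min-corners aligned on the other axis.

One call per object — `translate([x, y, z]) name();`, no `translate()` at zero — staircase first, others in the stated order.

staircase();
translate([0, -1444, 0]) bed_frame();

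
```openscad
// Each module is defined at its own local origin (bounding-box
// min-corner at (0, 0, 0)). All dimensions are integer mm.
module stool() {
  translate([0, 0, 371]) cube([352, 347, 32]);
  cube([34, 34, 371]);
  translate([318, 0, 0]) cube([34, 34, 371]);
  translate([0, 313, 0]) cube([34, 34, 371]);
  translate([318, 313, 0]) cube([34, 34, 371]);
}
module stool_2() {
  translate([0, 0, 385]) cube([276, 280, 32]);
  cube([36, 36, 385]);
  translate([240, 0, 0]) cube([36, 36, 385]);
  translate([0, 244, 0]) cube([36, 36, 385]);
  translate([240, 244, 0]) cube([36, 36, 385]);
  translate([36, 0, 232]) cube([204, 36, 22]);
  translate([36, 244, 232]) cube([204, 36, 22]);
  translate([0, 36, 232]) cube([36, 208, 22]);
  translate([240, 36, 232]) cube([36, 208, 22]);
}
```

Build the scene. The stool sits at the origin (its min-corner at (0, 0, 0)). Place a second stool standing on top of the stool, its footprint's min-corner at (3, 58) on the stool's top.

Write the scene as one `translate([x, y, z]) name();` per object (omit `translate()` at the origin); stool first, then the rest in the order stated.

stool();
translate([3, 58, 403]) stool_2();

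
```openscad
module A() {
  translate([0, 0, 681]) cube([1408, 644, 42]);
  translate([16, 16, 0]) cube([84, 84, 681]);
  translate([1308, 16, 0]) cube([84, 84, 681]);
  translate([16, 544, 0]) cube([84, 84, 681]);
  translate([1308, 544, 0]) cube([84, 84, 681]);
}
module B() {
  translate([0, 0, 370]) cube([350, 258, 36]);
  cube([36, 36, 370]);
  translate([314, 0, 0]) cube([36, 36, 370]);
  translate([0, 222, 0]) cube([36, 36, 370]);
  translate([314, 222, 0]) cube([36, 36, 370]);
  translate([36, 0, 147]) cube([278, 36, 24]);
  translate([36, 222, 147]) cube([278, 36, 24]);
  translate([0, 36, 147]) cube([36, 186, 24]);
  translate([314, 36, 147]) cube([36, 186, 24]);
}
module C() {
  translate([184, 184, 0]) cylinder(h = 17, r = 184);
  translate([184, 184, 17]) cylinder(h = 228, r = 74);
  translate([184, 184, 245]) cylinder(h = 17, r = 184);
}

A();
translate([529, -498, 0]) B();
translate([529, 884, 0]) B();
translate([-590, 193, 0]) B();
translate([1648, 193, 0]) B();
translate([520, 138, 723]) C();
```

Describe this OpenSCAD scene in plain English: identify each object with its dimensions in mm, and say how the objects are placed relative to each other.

A is a table with a 1408×644 mm rectangular top, 42 mm thick, top surface at z = 723 mm, supported by four 84×84 mm square legs, each inset 16 mm from the nearest pair of top edges, running from the floor.

B is a four-legged stool. The seat is a 350×258×36 mm slab whose top surface is at z = 406 mm; four square legs, each 36×36 mm in cross-section, run from the floor (z = 0) to the underside of the seat, each flush with a corner of the seat. Four stretchers, 36 mm wide and 24 mm tall, connect adjacent legs with their undersides at z = 147 mm, each running between the inner faces of the legs it joins and aligned with the legs' outer faces on the other axis.

C is a spool: two coaxial disc flanges of radius 184 mm and thickness 17 mm, joined by a core cylinder of radius 74 mm and height 228 mm. The lower flange rests on z = 0 and the three cylinders share a vertical axis.

Four stools sit around the table at the −y, +y, −x, +x sides. The spool is on top of the table, centred.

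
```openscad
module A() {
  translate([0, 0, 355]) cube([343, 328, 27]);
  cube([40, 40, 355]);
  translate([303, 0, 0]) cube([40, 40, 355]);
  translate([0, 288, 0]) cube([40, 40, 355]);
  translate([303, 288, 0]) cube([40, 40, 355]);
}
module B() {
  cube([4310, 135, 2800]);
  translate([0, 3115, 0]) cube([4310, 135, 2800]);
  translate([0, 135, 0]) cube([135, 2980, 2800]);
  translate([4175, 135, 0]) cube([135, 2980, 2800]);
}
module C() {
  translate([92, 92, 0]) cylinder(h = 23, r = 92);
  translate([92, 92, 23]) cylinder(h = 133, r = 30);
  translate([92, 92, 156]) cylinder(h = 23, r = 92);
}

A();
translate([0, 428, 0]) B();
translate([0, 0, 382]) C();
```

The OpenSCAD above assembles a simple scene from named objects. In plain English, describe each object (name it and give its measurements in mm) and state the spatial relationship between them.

A is a four-legged stool. The seat is a 343×328×27 mm slab whose top surface is at z = 382 mm; four square legs, each 40×40 mm in cross-section, run from the floor (z = 0) to the underside of the seat, each flush with a corner of the seat.

B is a box-shaped house frame (walls only): outside footprint 4310×3250 mm, wall height 2800 mm, wall thickness 135 mm. The two y-facing walls run the full x-width; the two x-facing walls fit between the inner faces of the y-facing walls.

C is a spool: two coaxial disc flanges of radius 92 mm and thickness 23 mm, joined by a core cylinder of radius 30 mm and height 133 mm. The lower flange rests on z = 0 and the three cylinders share a vertical axis.

The house frame is on the floor beside the stool on its +y side. The spool is on top of the stool.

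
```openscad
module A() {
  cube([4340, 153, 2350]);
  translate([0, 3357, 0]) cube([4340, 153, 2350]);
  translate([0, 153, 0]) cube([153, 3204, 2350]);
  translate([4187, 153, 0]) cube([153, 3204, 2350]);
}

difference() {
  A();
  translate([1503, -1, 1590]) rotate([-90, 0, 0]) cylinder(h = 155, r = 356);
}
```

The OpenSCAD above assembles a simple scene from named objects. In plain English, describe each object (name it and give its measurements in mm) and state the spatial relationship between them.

A is a box-shaped house frame (walls only): outside footprint 4340×3510 mm, wall height 2350 mm, wall thickness 153 mm. The two y-facing walls run the full x-width; the two x-facing walls fit between the inner faces of the y-facing walls.

The house frame has a circular hole of radius 356 mm through its front wall, centred at (x = 1503, z = 1590).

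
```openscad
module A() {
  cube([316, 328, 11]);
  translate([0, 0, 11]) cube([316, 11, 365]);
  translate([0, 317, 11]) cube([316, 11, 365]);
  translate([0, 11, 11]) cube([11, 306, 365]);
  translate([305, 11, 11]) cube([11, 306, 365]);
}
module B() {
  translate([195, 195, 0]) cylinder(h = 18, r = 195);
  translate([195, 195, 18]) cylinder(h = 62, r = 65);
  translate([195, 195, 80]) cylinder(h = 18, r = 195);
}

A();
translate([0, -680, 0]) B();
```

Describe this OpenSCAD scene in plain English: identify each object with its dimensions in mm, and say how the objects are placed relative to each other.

A is an open-topped rectangular box: outside dimensions 316×328×376 mm, with a uniform wall and base thickness of 11 mm. The base is a full 316×328 slab on the floor; four walls sit on top of the base. The front and back walls (the −y and +y sides) span the full width; the two side walls fit between them.

B is a spool: two coaxial disc flanges of radius 195 mm and thickness 18 mm, joined by a core cylinder of radius 65 mm and height 62 mm. The lower flange rests on z = 0 and the three cylinders share a vertical axis.

The spool is on the floor beside the open box on its −y side.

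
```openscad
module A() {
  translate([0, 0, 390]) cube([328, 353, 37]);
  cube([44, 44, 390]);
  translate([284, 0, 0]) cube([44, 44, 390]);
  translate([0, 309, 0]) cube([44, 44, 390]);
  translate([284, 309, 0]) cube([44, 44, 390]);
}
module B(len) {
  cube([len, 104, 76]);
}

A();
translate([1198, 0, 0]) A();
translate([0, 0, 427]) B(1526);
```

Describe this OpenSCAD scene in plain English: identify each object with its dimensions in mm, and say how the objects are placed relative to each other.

A is a simple wooden stool: a rectangular seat 328 mm (x) by 353 mm (y), 37 mm thick, top face at z = 427 mm, on four square legs, each 44×44 mm in cross-section. The legs rest on z = 0, each flush with a corner of the seat.

B is a rectangular beam 1526 mm long (x), 104 mm deep (y), 76 mm thick (z).

The beam spans the tops of two stools placed 870 mm apart, resting at z = 427 mm.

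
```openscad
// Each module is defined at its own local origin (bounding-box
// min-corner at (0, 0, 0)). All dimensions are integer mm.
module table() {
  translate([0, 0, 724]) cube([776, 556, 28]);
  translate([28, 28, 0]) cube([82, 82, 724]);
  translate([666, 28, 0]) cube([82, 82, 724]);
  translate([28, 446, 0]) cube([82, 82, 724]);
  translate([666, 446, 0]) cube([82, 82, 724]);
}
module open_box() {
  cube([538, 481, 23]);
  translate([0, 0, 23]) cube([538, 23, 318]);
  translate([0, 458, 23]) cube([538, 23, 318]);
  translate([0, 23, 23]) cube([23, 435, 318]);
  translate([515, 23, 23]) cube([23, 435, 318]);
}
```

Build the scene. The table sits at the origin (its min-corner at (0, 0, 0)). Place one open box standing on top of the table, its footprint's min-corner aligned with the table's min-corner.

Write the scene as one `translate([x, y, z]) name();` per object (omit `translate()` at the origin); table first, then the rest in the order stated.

table();
translate([0, 0, 752]) open_box();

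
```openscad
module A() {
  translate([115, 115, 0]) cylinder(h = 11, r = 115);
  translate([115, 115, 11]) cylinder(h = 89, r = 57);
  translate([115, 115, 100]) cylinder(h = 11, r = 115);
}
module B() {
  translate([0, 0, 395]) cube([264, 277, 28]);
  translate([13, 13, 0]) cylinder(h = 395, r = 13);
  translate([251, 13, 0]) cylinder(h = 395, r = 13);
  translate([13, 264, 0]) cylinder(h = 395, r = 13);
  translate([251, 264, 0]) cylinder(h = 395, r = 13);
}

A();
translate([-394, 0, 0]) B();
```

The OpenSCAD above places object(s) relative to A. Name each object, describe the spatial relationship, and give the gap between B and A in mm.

A is a spool. B is a stool. The stool is on the floor beside the spool on its −x side. The gap between the stool and the spool is 130 mm.

The stool's nearest face is 130 mm from the spool's −x face.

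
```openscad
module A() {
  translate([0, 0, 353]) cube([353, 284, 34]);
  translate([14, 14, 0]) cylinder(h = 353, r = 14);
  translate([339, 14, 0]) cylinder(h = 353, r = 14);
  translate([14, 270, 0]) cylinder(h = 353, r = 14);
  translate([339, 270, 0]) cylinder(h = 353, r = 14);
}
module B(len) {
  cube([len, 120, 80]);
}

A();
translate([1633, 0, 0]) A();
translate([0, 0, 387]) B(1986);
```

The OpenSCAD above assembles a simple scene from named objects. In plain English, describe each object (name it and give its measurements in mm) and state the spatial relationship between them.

A is a four-legged stool. The seat is a 353×284×34 mm slab whose top surface is at z = 387 mm; four round legs, each 28 mm in diameter, run from the floor (z = 0) to the underside of the seat, each leg's axis is inset half a diameter from the nearest pair of seat edges (so the leg's bounding box is flush with the corner).

B is a rectangular beam 1986 mm long (x), 120 mm deep (y), 80 mm thick (z).

The beam spans the tops of two stools placed 1280 mm apart, resting at z = 387 mm.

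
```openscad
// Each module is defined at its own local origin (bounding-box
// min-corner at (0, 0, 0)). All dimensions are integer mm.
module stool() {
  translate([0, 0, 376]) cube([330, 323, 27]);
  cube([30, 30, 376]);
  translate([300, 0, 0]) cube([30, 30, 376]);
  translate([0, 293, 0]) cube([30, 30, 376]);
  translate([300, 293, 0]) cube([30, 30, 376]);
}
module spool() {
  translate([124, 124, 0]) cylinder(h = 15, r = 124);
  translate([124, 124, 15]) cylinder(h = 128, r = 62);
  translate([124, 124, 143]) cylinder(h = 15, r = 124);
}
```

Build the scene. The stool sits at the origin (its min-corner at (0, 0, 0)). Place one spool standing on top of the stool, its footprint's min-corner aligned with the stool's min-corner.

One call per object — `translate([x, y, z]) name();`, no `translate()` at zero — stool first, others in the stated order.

stool();
translate([0, 0, 403]) spool();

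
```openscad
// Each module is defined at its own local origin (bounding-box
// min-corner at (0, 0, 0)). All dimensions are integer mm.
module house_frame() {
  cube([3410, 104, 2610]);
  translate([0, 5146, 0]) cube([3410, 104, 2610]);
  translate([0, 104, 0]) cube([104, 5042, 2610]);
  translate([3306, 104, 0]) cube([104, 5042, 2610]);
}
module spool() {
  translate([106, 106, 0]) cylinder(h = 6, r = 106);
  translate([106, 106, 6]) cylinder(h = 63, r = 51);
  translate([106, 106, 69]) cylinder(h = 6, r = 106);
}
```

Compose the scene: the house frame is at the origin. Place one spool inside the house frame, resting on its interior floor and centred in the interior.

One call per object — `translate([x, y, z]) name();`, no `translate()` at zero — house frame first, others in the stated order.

house_frame();
translate([1599, 2519, 0]) spool();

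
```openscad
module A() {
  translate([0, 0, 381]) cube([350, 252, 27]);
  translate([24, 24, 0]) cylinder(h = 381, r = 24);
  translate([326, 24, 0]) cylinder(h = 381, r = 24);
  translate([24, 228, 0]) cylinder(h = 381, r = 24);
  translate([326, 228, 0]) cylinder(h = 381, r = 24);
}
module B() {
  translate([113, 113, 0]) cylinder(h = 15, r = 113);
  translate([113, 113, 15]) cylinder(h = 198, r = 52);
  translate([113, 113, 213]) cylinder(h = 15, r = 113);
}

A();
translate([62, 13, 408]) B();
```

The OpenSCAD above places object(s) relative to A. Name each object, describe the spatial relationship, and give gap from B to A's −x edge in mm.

The spool's min-x is at 62; the stool's min-x is 0; gap = 62 mm.

A is a stool. B is a spool. The spool is on top of the stool, centred. The gap from the spool to the stool's −x edge is 62 mm.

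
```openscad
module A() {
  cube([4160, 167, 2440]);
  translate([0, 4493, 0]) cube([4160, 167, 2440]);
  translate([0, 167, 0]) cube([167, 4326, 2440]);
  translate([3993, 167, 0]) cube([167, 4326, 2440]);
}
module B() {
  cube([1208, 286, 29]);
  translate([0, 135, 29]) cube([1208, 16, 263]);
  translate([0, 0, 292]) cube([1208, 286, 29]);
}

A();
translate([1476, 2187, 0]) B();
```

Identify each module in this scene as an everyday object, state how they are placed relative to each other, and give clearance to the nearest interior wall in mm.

A is a house frame. B is an I-beam. The I-beam sits inside the house frame, centred. The clearance to the nearest interior wall is 1309 mm.

Clearances: x = 1309, y = 2020; minimum 1309 mm.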